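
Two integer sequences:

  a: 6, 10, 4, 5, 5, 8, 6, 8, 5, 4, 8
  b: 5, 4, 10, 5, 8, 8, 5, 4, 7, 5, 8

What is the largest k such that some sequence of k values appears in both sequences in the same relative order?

Pick 10 [2,3] → 5 [5,4] → 8 [6,5] → 8 [8,6] → 5 [9,7] → 4 [10,8] → 8 [11,11]; all 7 values appear in both, in order. The LCS DP gives dp[11][11] = 7, so this is optimal.

7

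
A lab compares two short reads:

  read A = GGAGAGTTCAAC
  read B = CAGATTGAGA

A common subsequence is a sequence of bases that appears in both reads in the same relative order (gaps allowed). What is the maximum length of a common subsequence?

7

Match A (read A #3, read B #2) → G (read A #4, read B #3) → A (read A #5, read B #4) → T (read A #7, read B #5) → T (read A #8, read B #6) → A (read A #10, read B #8) → A (read A #11, read B #10) — 7 bases in the same relative order in both. dp[12][10] = 7 confirms this is the maximum.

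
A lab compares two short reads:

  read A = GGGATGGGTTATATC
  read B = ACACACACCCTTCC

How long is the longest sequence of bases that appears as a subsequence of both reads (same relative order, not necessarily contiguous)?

5

Match A [4,5] → A [11,7] → T [12,11] → T [14,12] → C [15,14] — 5 bases in the same relative order in both. The LCS DP gives dp[15][14] = 5, so this is optimal.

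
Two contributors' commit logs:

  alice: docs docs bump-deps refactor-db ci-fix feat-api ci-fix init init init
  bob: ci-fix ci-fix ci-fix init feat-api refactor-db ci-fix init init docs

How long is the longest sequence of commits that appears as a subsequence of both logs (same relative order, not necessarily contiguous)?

5

Match ci-fix [5,3] → feat-api [6,5] → ci-fix [7,7] → init [8,8] → init [9,9] — 5 commits in the same relative order in both. The LCS DP gives dp[10][10] = 5, so this is optimal.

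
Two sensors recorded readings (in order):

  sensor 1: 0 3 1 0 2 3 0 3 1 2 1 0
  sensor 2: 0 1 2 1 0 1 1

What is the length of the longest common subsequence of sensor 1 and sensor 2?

6

One common subsequence of length 6: 0 (sensor 1 #1, sensor 2 #1) → 1 (sensor 1 #3, sensor 2 #2) → 2 (sensor 1 #5, sensor 2 #3) → 0 (sensor 1 #7, sensor 2 #5) → 1 (sensor 1 #9, sensor 2 #6) → 1 (sensor 1 #11, sensor 2 #7). Since dp[12][7] = 6, nothing longer is possible.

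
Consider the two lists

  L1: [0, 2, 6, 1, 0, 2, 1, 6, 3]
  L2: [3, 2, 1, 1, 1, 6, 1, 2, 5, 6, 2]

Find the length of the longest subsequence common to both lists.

5

Let dp[i][j] be the LCS length of the first i values of L1 and the first j values of L2. dp[i][j] = dp[i-1][j-1]+1 when the i-th and j-th values match, else max(dp[i-1][j], dp[i][j-1]).
    ·  3  2  1  1  1  6  1  2  5  6  2
 ·  0  0  0  0  0  0  0  0  0  0  0  0
 0  0  0  0  0  0  0  0  0  0  0  0  0
 2  0  0  1  1  1  1  1  1  1  1  1  1
 6  0  0  1  1  1  1  2  2  2  2  2  2
 1  0  0  1  2  2  2  2  3  3  3  3  3
 0  0  0  1  2  2  2  2  3  3  3  3  3
 2  0  0  1  2  2  2  2  3  4  4  4  4
 1  0  0  1  2  3  3  3  3  4  4  4  4
 6  0  0  1  2  3  3  4  4  4  4  5  5
 3  0  1  1  2  3  3  4  4  4  4  5  5
dp[9][11] = 5. One LCS (by backtracking along matches): 2, 6, 1, 2, 6.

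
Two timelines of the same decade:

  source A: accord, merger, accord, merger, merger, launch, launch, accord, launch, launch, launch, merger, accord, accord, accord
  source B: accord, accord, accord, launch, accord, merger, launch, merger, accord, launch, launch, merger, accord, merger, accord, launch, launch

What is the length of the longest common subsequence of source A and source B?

10

Match accord [1,3], accord [3,5], merger [4,6], merger [5,8], accord [8,9], launch [10,10], launch [11,11], merger [12,12], accord [13,13], accord [14,15] — 10 events in the same relative order in both. Since dp[15][17] = 10, nothing longer is possible.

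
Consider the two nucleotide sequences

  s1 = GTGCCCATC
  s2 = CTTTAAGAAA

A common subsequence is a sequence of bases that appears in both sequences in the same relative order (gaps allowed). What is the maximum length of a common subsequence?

One common subsequence of length 3: T at s1[2]=s2[4]; then G at s1[3]=s2[7]; then A at s1[7]=s2[10]. The LCS DP gives dp[9][10] = 3, so this is optimal.

3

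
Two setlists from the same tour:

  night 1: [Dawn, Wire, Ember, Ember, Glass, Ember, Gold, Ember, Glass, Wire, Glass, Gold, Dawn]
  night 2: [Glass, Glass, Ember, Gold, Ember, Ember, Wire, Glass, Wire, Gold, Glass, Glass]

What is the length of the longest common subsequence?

7

Taking Glass (night 1 #5, night 2 #2); then Ember (night 1 #6, night 2 #3); then Gold (night 1 #7, night 2 #4); then Ember (night 1 #8, night 2 #6); then Glass (night 1 #9, night 2 #8); then Wire (night 1 #10, night 2 #9); then Glass (night 1 #11, night 2 #12) gives a common subsequence of length 7, and the DP table's final entry dp[13][12] is also 7, so no common subsequence is longer.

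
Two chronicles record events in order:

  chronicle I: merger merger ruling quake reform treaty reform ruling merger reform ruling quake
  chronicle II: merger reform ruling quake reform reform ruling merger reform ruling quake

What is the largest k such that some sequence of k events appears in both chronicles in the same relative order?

10

Pick merger [1,1] → ruling [3,3] → quake [4,4] → reform [5,5] → reform [7,6] → ruling [8,7] → merger [9,8] → reform [10,9] → ruling [11,10] → quake [12,11]; all 10 events appear in both, in order, and the DP table's final entry dp[12][11] is also 10, so no common subsequence is longer.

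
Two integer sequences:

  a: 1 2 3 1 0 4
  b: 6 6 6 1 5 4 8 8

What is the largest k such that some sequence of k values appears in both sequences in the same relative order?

2

Taking 1 at a[1]=b[4], 4 at a[6]=b[6] gives a common subsequence of length 2, and the DP table's final entry dp[6][8] is also 2, so no common subsequence is longer.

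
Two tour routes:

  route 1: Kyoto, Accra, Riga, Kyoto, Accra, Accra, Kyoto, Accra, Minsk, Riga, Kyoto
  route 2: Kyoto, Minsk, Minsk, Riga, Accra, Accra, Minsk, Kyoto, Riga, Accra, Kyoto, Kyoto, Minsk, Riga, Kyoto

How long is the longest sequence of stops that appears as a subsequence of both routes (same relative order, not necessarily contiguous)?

One common subsequence of length 9: Kyoto [1,1], Riga [3,4], Accra [5,5], Accra [6,6], Kyoto [7,8], Accra [8,10], Minsk [9,13], Riga [10,14], Kyoto [11,15]. The LCS DP gives dp[11][15] = 9, so this is optimal.

9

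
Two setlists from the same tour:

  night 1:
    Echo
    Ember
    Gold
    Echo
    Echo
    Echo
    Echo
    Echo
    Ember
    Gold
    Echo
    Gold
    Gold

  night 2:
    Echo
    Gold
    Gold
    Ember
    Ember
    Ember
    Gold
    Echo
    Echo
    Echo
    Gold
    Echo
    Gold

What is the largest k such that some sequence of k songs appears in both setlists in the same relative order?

9

Pick Echo [1,1]; then Ember [2,6]; then Gold [3,7]; then Echo [6,8]; then Echo [7,9]; then Echo [8,10]; then Gold [10,11]; then Echo [11,12]; then Gold [13,13]; all 9 songs appear in both, in order, and the DP table's final entry dp[13][13] is also 9, so no common subsequence is longer.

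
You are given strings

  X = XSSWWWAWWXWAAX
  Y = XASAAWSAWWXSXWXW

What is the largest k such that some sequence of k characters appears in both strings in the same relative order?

9

One common subsequence of length 9: X (X #1, Y #1); then S (X #2, Y #3); then S (X #3, Y #7); then A (X #7, Y #8); then W (X #8, Y #9); then W (X #9, Y #10); then X (X #10, Y #13); then W (X #11, Y #14); then X (X #14, Y #15). dp[14][16] = 9 confirms this is the maximum.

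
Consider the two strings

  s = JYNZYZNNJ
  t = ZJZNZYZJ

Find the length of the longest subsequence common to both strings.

6

Let dp[i][j] be the LCS length of the first i characters of s and the first j characters of t. dp[i][j] = dp[i-1][j-1]+1 when the i-th and j-th characters match, else max(dp[i-1][j], dp[i][j-1]).
    ·  Z  J  Z  N  Z  Y  Z  J
 ·  0  0  0  0  0  0  0  0  0
 J  0  0  1  1  1  1  1  1  1
 Y  0  0  1  1  1  1  2  2  2
 N  0  0  1  1  2  2  2  2  2
 Z  0  1  1  2  2  3  3  3  3
 Y  0  1  1  2  2  3  4  4  4
 Z  0  1  1  2  2  3  4  5  5
 N  0  1  1  2  3  3  4  5  5
 N  0  1  1  2  3  3  4  5  5
 J  0  1  2  2  3  3  4  5  6
dp[9][8] = 6. One LCS (by backtracking along matches): JNZYZJ.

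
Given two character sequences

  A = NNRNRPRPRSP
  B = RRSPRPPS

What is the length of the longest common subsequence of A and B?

Taking R (A #3, B #1); then R (A #5, B #2); then P (A #6, B #4); then R (A #7, B #5); then P (A #8, B #7); then S (A #10, B #8) gives a common subsequence of length 6. dp[11][8] = 6 confirms this is the maximum.

6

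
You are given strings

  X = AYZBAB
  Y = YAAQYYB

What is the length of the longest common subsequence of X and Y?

One common subsequence of length 3: A [1,3], Y [2,6], B [6,7]. dp[6][7] = 3 confirms this is the maximum.

3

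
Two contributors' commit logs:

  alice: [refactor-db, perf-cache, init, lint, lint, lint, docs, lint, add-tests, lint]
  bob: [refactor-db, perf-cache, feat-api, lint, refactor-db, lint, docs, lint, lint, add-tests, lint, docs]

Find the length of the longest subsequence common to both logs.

One common subsequence of length 8: refactor-db (alice #1, bob #1); then perf-cache (alice #2, bob #2); then lint (alice #4, bob #4); then lint (alice #5, bob #6); then lint (alice #6, bob #8); then lint (alice #8, bob #9); then add-tests (alice #9, bob #10); then lint (alice #10, bob #11). Since dp[10][12] = 8, nothing longer is possible.

8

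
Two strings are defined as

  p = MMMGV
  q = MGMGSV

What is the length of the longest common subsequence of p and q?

4

Match M [1,1]; then M [3,3]; then G [4,4]; then V [5,6] — 4 characters in the same relative order in both, and the DP table's final entry dp[5][6] is also 4, so no common subsequence is longer.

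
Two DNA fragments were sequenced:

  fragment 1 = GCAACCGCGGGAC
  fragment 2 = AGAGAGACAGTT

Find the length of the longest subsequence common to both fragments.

Pick G [1,2], then A [3,3], then A [4,5], then G [7,6], then C [8,8], then G [9,10]; all 6 bases appear in both, in order. dp[13][12] = 6 confirms this is the maximum.

6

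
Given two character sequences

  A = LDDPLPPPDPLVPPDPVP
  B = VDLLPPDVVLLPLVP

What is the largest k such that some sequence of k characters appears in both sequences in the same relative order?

9

Pick L [1,3], then L [5,4], then P [7,5], then P [8,6], then D [9,7], then P [10,12], then L [11,13], then V [17,14], then P [18,15]; all 9 characters appear in both, in order. dp[18][15] = 9 confirms this is the maximum.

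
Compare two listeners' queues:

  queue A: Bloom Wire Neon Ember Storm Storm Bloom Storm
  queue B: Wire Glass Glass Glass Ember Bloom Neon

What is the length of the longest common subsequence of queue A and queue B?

Taking Wire at queue A[2]=queue B[1] → Ember at queue A[4]=queue B[5] → Bloom at queue A[7]=queue B[6] gives a common subsequence of length 3. Since dp[8][7] = 3, nothing longer is possible.

3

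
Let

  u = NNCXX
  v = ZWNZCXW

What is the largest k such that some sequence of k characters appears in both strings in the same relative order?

One common subsequence of length 3: N (u #1, v #3) → C (u #3, v #5) → X (u #4, v #6). dp[5][7] = 3 confirms this is the maximum.

3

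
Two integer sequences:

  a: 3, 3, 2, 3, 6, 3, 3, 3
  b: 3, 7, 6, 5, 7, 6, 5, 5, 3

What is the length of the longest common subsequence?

Let dp[i][j] be the LCS length of the first i values of a and the first j values of b. dp[i][j] = dp[i-1][j-1]+1 when the i-th and j-th values match, else max(dp[i-1][j], dp[i][j-1]).
    ·  3  7  6  5  7  6  5  5  3
 ·  0  0  0  0  0  0  0  0  0  0
 3  0  1  1  1  1  1  1  1  1  1
 3  0  1  1  1  1  1  1  1  1  2
 2  0  1  1  1  1  1  1  1  1  2
 3  0  1  1  1  1  1  1  1  1  2
 6  0  1  1  2  2  2  2  2  2  2
 3  0  1  1  2  2  2  2  2  2  3
 3  0  1  1  2  2  2  2  2  2  3
 3  0  1  1  2  2  2  2  2  2  3
dp[8][9] = 3. One LCS (by backtracking along matches): 3, 6, 3.

3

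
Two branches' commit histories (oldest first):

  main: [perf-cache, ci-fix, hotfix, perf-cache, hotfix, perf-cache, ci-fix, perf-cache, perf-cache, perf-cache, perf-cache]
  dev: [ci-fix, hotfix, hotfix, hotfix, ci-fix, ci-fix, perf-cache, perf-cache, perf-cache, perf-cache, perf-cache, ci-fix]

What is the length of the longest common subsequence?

8

One common subsequence of length 8: ci-fix at main[2]=dev[1]; then hotfix at main[3]=dev[3]; then hotfix at main[5]=dev[4]; then perf-cache at main[6]=dev[7]; then perf-cache at main[8]=dev[8]; then perf-cache at main[9]=dev[9]; then perf-cache at main[10]=dev[10]; then perf-cache at main[11]=dev[11]. The LCS DP gives dp[11][12] = 8, so this is optimal.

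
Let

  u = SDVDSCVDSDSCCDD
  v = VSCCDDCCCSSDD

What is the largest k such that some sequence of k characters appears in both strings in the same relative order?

One common subsequence of length 9: V [3,1] → S [5,2] → C [6,4] → D [8,5] → D [10,6] → C [12,8] → C [13,9] → D [14,12] → D [15,13]. The LCS DP gives dp[15][13] = 9, so this is optimal.

9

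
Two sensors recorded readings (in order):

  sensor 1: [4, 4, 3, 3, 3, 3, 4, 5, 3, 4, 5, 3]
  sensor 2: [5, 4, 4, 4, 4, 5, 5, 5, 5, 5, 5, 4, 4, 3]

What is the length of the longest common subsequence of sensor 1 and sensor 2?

6

Taking 4 [1,3], 4 [2,4], 4 [7,5], 5 [8,11], 4 [10,13], 3 [12,14] gives a common subsequence of length 6. The LCS DP gives dp[12][14] = 6, so this is optimal.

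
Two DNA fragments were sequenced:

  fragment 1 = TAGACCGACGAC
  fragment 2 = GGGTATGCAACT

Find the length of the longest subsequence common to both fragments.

Taking T (fragment 1 #1, fragment 2 #4), then A (fragment 1 #2, fragment 2 #5), then G (fragment 1 #3, fragment 2 #7), then C (fragment 1 #6, fragment 2 #8), then A (fragment 1 #8, fragment 2 #9), then A (fragment 1 #11, fragment 2 #10), then C (fragment 1 #12, fragment 2 #11) gives a common subsequence of length 7. The LCS DP gives dp[12][12] = 7, so this is optimal.

7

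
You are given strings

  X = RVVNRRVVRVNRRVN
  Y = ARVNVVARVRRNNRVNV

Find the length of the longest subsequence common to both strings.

One common subsequence of length 11: R (X #1, Y #2), V (X #3, Y #3), N (X #4, Y #4), V (X #7, Y #5), V (X #8, Y #6), R (X #9, Y #8), V (X #10, Y #9), N (X #11, Y #13), R (X #13, Y #14), V (X #14, Y #15), N (X #15, Y #16). The LCS DP gives dp[15][17] = 11, so this is optimal.

11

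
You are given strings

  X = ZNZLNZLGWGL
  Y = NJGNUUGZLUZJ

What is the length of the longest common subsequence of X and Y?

4

Let dp[i][j] be the LCS length of the first i characters of X and the first j characters of Y. dp[i][j] = dp[i-1][j-1]+1 when the i-th and j-th characters match, else max(dp[i-1][j], dp[i][j-1]).
    ·  N  J  G  N  U  U  G  Z  L  U  Z  J
 ·  0  0  0  0  0  0  0  0  0  0  0  0  0
 Z  0  0  0  0  0  0  0  0  1  1  1  1  1
 N  0  1  1  1  1  1  1  1  1  1  1  1  1
 Z  0  1  1  1  1  1  1  1  2  2  2  2  2
 L  0  1  1  1  1  1  1  1  2  3  3  3  3
 N  0  1  1  1  2  2  2  2  2  3  3  3  3
 Z  0  1  1  1  2  2  2  2  3  3  3  4  4
 L  0  1  1  1  2  2  2  2  3  4  4  4  4
 G  0  1  1  2  2  2  2  3  3  4  4  4  4
 W  0  1  1  2  2  2  2  3  3  4  4  4  4
 G  0  1  1  2  2  2  2  3  3  4  4  4  4
 L  0  1  1  2  2  2  2  3  3  4  4  4  4
dp[11][12] = 4. One LCS (by backtracking along matches): NZLZ.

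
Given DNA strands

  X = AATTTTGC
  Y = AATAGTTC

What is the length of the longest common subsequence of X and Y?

Let dp[i][j] be the LCS length of the first i bases of X and the first j bases of Y. dp[i][j] = dp[i-1][j-1]+1 when the i-th and j-th bases match, else max(dp[i-1][j], dp[i][j-1]).
    ·  A  A  T  A  G  T  T  C
 ·  0  0  0  0  0  0  0  0  0
 A  0  1  1  1  1  1  1  1  1
 A  0  1  2  2  2  2  2  2  2
 T  0  1  2  3  3  3  3  3  3
 T  0  1  2  3  3  3  4  4  4
 T  0  1  2  3  3  3  4  5  5
 T  0  1  2  3  3  3  4  5  5
 G  0  1  2  3  3  4  4  5  5
 C  0  1  2  3  3  4  4  5  6
dp[8][8] = 6. One LCS (by backtracking along matches): AATTTC.

6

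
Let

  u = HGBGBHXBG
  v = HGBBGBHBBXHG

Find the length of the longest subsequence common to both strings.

8

Pick H at u[1]=v[1] → G at u[2]=v[2] → B at u[3]=v[4] → G at u[4]=v[5] → B at u[5]=v[6] → H at u[6]=v[7] → X at u[7]=v[10] → G at u[9]=v[12]; all 8 characters appear in both, in order, and the DP table's final entry dp[9][12] is also 8, so no common subsequence is longer.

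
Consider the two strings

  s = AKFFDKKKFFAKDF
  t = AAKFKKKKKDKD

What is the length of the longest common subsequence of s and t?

8

Taking A at s[1]=t[2] → K at s[2]=t[3] → F at s[3]=t[4] → K at s[6]=t[7] → K at s[7]=t[8] → K at s[8]=t[9] → K at s[12]=t[11] → D at s[13]=t[12] gives a common subsequence of length 8, and the DP table's final entry dp[14][12] is also 8, so no common subsequence is longer.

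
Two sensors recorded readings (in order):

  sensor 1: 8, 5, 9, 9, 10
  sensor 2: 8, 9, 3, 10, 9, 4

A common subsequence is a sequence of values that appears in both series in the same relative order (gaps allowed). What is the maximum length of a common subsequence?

3

Taking 8 [1,1], 9 [3,2], 9 [4,5] gives a common subsequence of length 3. Since dp[5][6] = 3, nothing longer is possible.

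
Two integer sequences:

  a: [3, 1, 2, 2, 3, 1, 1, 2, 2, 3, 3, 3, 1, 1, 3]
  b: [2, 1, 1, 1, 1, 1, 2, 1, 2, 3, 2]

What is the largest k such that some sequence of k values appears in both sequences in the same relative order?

6

Match 1 [2,4], 1 [6,5], 1 [7,6], 2 [8,7], 2 [9,9], 3 [10,10] — 6 values in the same relative order in both. Since dp[15][11] = 6, nothing longer is possible.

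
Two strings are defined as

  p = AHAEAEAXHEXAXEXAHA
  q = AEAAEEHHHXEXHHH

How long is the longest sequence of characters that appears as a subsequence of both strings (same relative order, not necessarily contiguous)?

Taking A (p #1, q #3) → A (p #3, q #4) → E (p #4, q #5) → E (p #6, q #6) → H (p #9, q #9) → X (p #13, q #10) → E (p #14, q #11) → X (p #15, q #12) → H (p #17, q #15) gives a common subsequence of length 9. Since dp[18][15] = 9, nothing longer is possible.

9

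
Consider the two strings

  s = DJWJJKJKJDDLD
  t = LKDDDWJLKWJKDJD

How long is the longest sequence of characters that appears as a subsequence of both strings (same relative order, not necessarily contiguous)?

8

Match D [1,5], W [3,6], J [4,7], K [6,9], J [7,11], K [8,12], J [9,14], D [13,15] — 8 characters in the same relative order in both. The LCS DP gives dp[13][15] = 8, so this is optimal.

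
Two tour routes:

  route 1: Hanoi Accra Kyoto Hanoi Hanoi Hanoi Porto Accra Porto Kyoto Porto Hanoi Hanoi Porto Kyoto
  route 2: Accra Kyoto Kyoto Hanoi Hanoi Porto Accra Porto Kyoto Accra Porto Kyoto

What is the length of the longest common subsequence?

10

One common subsequence of length 10: Accra at route 1[2]=route 2[1], then Kyoto at route 1[3]=route 2[3], then Hanoi at route 1[5]=route 2[4], then Hanoi at route 1[6]=route 2[5], then Porto at route 1[7]=route 2[6], then Accra at route 1[8]=route 2[7], then Porto at route 1[9]=route 2[8], then Kyoto at route 1[10]=route 2[9], then Porto at route 1[14]=route 2[11], then Kyoto at route 1[15]=route 2[12]. The LCS DP gives dp[15][12] = 10, so this is optimal.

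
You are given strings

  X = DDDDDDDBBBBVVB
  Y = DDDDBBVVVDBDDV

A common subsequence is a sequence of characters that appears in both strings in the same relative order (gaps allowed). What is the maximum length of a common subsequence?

9

Pick D [4,1]; then D [5,2]; then D [6,3]; then D [7,4]; then B [8,5]; then B [9,6]; then V [12,8]; then V [13,9]; then B [14,11]; all 9 characters appear in both, in order. dp[14][14] = 9 confirms this is the maximum.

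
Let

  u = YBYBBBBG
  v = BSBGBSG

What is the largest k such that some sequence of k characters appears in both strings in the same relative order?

Let dp[i][j] be the LCS length of the first i characters of u and the first j characters of v. dp[i][j] = dp[i-1][j-1]+1 when the i-th and j-th characters match, else max(dp[i-1][j], dp[i][j-1]).
    ·  B  S  B  G  B  S  G
 ·  0  0  0  0  0  0  0  0
 Y  0  0  0  0  0  0  0  0
 B  0  1  1  1  1  1  1  1
 Y  0  1  1  1  1  1  1  1
 B  0  1  1  2  2  2  2  2
 B  0  1  1  2  2  3  3  3
 B  0  1  1  2  2  3  3  3
 B  0  1  1  2  2  3  3  3
 G  0  1  1  2  3  3  3  4
dp[8][7] = 4. One LCS (by backtracking along matches): BBBG.

4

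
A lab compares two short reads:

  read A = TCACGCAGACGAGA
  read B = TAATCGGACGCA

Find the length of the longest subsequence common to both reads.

Pick T at read A[1]=read B[1], then A at read A[3]=read B[3], then C at read A[4]=read B[5], then G at read A[5]=read B[6], then G at read A[8]=read B[7], then A at read A[9]=read B[8], then C at read A[10]=read B[9], then G at read A[11]=read B[10], then A at read A[14]=read B[12]; all 9 bases appear in both, in order. Since dp[14][12] = 9, nothing longer is possible.

9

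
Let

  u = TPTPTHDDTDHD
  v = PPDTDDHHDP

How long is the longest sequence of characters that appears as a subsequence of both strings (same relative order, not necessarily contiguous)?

7

Let dp[i][j] be the LCS length of the first i characters of u and the first j characters of v. dp[i][j] = dp[i-1][j-1]+1 when the i-th and j-th characters match, else max(dp[i-1][j], dp[i][j-1]).
    ·  P  P  D  T  D  D  H  H  D  P
 ·  0  0  0  0  0  0  0  0  0  0  0
 T  0  0  0  0  1  1  1  1  1  1  1
 P  0  1  1  1  1  1  1  1  1  1  2
 T  0  1  1  1  2  2  2  2  2  2  2
 P  0  1  2  2  2  2  2  2  2  2  3
 T  0  1  2  2  3  3  3  3  3  3  3
 H  0  1  2  2  3  3  3  4  4  4  4
 D  0  1  2  3  3  4  4  4  4  5  5
 D  0  1  2  3  3  4  5  5  5  5  5
 T  0  1  2  3  4  4  5  5  5  5  5
 D  0  1  2  3  4  5  5  5  5  6  6
 H  0  1  2  3  4  5  5  6  6  6  6
 D  0  1  2  3  4  5  6  6  6  7  7
dp[12][10] = 7. One LCS (by backtracking along matches): PPTDDHD.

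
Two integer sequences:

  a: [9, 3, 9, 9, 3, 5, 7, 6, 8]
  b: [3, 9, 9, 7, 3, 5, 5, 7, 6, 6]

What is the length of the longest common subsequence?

One common subsequence of length 7: 3 (a #2, b #1), then 9 (a #3, b #2), then 9 (a #4, b #3), then 3 (a #5, b #5), then 5 (a #6, b #7), then 7 (a #7, b #8), then 6 (a #8, b #10), and the DP table's final entry dp[9][10] is also 7, so no common subsequence is longer.

7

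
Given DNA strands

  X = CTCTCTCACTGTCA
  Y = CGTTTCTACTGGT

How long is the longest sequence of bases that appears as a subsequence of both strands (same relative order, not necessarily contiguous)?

10

Match C (X #1, Y #1); then T (X #2, Y #4); then T (X #4, Y #5); then C (X #5, Y #6); then T (X #6, Y #7); then A (X #8, Y #8); then C (X #9, Y #9); then T (X #10, Y #10); then G (X #11, Y #12); then T (X #12, Y #13) — 10 bases in the same relative order in both, and the DP table's final entry dp[14][13] is also 10, so no common subsequence is longer.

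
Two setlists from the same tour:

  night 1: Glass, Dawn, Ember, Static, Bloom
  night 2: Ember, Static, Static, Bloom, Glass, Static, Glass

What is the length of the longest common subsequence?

3

Match Ember at night 1[3]=night 2[1], Static at night 1[4]=night 2[3], Bloom at night 1[5]=night 2[4] — 3 songs in the same relative order in both. The LCS DP gives dp[5][7] = 3, so this is optimal.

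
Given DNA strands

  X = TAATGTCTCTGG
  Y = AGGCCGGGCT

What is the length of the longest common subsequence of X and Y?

Let dp[i][j] be the LCS length of the first i bases of X and the first j bases of Y. dp[i][j] = dp[i-1][j-1]+1 when the i-th and j-th bases match, else max(dp[i-1][j], dp[i][j-1]).
    ·  A  G  G  C  C  G  G  G  C  T
 ·  0  0  0  0  0  0  0  0  0  0  0
 T  0  0  0  0  0  0  0  0  0  0  1
 A  0  1  1  1  1  1  1  1  1  1  1
 A  0  1  1  1  1  1  1  1  1  1  1
 T  0  1  1  1  1  1  1  1  1  1  2
 G  0  1  2  2  2  2  2  2  2  2  2
 T  0  1  2  2  2  2  2  2  2  2  3
 C  0  1  2  2  3  3  3  3  3  3  3
 T  0  1  2  2  3  3  3  3  3  3  4
 C  0  1  2  2  3  4  4  4  4  4  4
 T  0  1  2  2  3  4  4  4  4  4  5
 G  0  1  2  3  3  4  5  5  5  5  5
 G  0  1  2  3  3  4  5  6  6  6  6
dp[12][10] = 6. One LCS (by backtracking along matches): AGCCGG.

6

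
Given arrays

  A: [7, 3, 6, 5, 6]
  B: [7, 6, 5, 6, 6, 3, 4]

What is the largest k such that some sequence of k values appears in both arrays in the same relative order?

Pick 7 [1,1], 6 [3,2], 5 [4,3], 6 [5,5]; all 4 values appear in both, in order, and the DP table's final entry dp[5][7] is also 4, so no common subsequence is longer.

4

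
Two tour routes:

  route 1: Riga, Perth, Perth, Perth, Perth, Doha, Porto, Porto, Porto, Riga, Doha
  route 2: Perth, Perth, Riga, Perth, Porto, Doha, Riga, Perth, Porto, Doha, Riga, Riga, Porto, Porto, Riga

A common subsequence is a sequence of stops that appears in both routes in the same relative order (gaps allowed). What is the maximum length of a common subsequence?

Pick Perth at route 1[2]=route 2[1] → Perth at route 1[3]=route 2[2] → Perth at route 1[4]=route 2[4] → Perth at route 1[5]=route 2[8] → Doha at route 1[6]=route 2[10] → Porto at route 1[8]=route 2[13] → Porto at route 1[9]=route 2[14] → Riga at route 1[10]=route 2[15]; all 8 stops appear in both, in order. dp[11][15] = 8 confirms this is the maximum.

8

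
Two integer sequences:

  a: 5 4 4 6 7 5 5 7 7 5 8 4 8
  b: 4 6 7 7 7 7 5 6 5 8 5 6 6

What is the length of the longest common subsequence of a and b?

Taking 4 (a #3, b #1); then 6 (a #4, b #2); then 7 (a #5, b #4); then 7 (a #8, b #5); then 7 (a #9, b #6); then 5 (a #10, b #9); then 8 (a #11, b #10) gives a common subsequence of length 7. dp[13][13] = 7 confirms this is the maximum.

7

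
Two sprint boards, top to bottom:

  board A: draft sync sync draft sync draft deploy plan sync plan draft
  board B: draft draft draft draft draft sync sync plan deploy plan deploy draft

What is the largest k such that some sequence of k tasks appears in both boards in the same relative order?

Taking draft at board A[1]=board B[5]; then sync at board A[2]=board B[6]; then sync at board A[3]=board B[7]; then deploy at board A[7]=board B[9]; then plan at board A[8]=board B[10]; then draft at board A[11]=board B[12] gives a common subsequence of length 6. The LCS DP gives dp[11][12] = 6, so this is optimal.

6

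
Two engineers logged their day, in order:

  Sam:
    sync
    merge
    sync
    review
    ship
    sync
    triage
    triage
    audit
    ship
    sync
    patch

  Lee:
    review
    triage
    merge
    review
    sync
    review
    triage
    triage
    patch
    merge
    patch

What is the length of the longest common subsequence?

6

One common subsequence of length 6: merge at Sam[2]=Lee[3]; then sync at Sam[3]=Lee[5]; then review at Sam[4]=Lee[6]; then triage at Sam[7]=Lee[7]; then triage at Sam[8]=Lee[8]; then patch at Sam[12]=Lee[11]. dp[12][11] = 6 confirms this is the maximum.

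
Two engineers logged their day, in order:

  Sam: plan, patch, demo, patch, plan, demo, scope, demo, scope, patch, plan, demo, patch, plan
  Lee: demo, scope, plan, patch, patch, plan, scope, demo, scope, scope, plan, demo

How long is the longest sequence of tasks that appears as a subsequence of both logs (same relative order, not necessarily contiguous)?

9

One common subsequence of length 9: plan (Sam #1, Lee #3), patch (Sam #2, Lee #4), patch (Sam #4, Lee #5), plan (Sam #5, Lee #6), demo (Sam #6, Lee #8), scope (Sam #7, Lee #9), scope (Sam #9, Lee #10), plan (Sam #11, Lee #11), demo (Sam #12, Lee #12). The LCS DP gives dp[14][12] = 9, so this is optimal.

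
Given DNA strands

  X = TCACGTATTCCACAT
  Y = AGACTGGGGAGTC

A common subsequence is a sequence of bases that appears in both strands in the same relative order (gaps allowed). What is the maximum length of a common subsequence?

6

Match A (X #3, Y #3); then C (X #4, Y #4); then G (X #5, Y #9); then A (X #7, Y #10); then T (X #9, Y #12); then C (X #13, Y #13) — 6 bases in the same relative order in both. Since dp[15][13] = 6, nothing longer is possible.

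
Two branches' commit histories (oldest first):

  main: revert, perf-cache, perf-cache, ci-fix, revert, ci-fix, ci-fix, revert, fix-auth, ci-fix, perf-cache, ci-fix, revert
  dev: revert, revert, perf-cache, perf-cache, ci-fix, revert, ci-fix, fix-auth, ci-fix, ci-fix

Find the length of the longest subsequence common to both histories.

One common subsequence of length 9: revert at main[1]=dev[2]; then perf-cache at main[2]=dev[3]; then perf-cache at main[3]=dev[4]; then ci-fix at main[4]=dev[5]; then revert at main[5]=dev[6]; then ci-fix at main[7]=dev[7]; then fix-auth at main[9]=dev[8]; then ci-fix at main[10]=dev[9]; then ci-fix at main[12]=dev[10]. The LCS DP gives dp[13][10] = 9, so this is optimal.

9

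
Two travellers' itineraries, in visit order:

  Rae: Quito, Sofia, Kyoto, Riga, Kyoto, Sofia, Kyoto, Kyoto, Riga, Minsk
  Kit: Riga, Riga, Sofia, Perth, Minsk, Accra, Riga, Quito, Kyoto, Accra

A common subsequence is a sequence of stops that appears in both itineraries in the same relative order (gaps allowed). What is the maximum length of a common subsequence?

3

One common subsequence of length 3: Sofia [2,3]; then Riga [4,7]; then Kyoto [5,9]. Since dp[10][10] = 3, nothing longer is possible.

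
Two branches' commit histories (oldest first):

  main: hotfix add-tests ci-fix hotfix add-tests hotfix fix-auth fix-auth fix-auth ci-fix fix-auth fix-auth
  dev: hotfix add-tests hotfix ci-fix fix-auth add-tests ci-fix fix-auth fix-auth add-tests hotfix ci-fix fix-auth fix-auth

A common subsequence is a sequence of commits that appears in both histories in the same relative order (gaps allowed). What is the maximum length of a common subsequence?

9

One common subsequence of length 9: hotfix [1,1], then add-tests [2,2], then ci-fix [3,4], then add-tests [5,6], then fix-auth [7,8], then fix-auth [8,9], then ci-fix [10,12], then fix-auth [11,13], then fix-auth [12,14]. dp[12][14] = 9 confirms this is the maximum.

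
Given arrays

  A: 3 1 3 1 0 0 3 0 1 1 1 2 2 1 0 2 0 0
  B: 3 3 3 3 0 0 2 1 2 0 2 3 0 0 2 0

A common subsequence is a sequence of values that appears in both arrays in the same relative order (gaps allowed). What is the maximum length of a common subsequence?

10

One common subsequence of length 10: 3 [1,3], then 3 [3,4], then 0 [5,5], then 0 [6,6], then 1 [11,8], then 2 [12,9], then 2 [13,11], then 0 [15,14], then 2 [16,15], then 0 [18,16]. Since dp[18][16] = 10, nothing longer is possible.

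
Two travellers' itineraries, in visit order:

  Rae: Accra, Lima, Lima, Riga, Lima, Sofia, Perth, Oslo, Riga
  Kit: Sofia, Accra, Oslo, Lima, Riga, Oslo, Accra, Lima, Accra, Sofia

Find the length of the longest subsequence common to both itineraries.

Match Accra (Rae #1, Kit #2); then Lima (Rae #3, Kit #4); then Riga (Rae #4, Kit #5); then Lima (Rae #5, Kit #8); then Sofia (Rae #6, Kit #10) — 5 stops in the same relative order in both. The LCS DP gives dp[9][10] = 5, so this is optimal.

5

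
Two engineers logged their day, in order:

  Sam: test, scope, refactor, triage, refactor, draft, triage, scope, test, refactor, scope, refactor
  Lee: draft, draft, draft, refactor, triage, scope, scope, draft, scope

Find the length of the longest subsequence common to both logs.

Match refactor at Sam[3]=Lee[4]; then triage at Sam[4]=Lee[5]; then draft at Sam[6]=Lee[8]; then scope at Sam[11]=Lee[9] — 4 tasks in the same relative order in both. The LCS DP gives dp[12][9] = 4, so this is optimal.

4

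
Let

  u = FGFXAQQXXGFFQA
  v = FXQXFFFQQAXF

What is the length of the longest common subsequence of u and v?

Match F [3,1], then X [4,2], then Q [7,3], then X [8,4], then F [11,6], then F [12,7], then Q [13,9], then A [14,10] — 8 characters in the same relative order in both. Since dp[14][12] = 8, nothing longer is possible.

8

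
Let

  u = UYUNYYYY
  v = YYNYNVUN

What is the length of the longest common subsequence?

3

Match Y [2,4]; then U [3,7]; then N [4,8] — 3 characters in the same relative order in both. The LCS DP gives dp[8][8] = 3, so this is optimal.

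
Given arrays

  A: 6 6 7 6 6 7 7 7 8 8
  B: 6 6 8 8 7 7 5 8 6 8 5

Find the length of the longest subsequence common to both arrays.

6

Taking 6 [1,1], then 6 [2,2], then 7 [3,5], then 7 [6,6], then 8 [9,8], then 8 [10,10] gives a common subsequence of length 6, and the DP table's final entry dp[10][11] is also 6, so no common subsequence is longer.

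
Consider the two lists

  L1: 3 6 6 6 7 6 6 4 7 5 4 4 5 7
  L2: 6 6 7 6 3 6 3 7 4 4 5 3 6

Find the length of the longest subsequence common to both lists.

9

One common subsequence of length 9: 6 at L1[3]=L2[1] → 6 at L1[4]=L2[2] → 7 at L1[5]=L2[3] → 6 at L1[6]=L2[4] → 6 at L1[7]=L2[6] → 7 at L1[9]=L2[8] → 4 at L1[11]=L2[9] → 4 at L1[12]=L2[10] → 5 at L1[13]=L2[11]. dp[14][13] = 9 confirms this is the maximum.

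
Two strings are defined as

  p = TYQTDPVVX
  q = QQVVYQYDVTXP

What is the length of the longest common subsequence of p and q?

5

Pick Y (p #2, q #5) → Q (p #3, q #6) → D (p #5, q #8) → V (p #7, q #9) → X (p #9, q #11); all 5 characters appear in both, in order, and the DP table's final entry dp[9][12] is also 5, so no common subsequence is longer.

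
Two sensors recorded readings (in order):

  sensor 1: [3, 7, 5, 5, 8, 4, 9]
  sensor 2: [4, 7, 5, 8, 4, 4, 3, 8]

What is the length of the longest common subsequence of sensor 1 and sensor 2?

4

Let dp[i][j] be the LCS length of the first i values of sensor 1 and the first j values of sensor 2. dp[i][j] = dp[i-1][j-1]+1 when the i-th and j-th values match, else max(dp[i-1][j], dp[i][j-1]).
    ·  4  7  5  8  4  4  3  8
 ·  0  0  0  0  0  0  0  0  0
 3  0  0  0  0  0  0  0  1  1
 7  0  0  1  1  1  1  1  1  1
 5  0  0  1  2  2  2  2  2  2
 5  0  0  1  2  2  2  2  2  2
 8  0  0  1  2  3  3  3  3  3
 4  0  1  1  2  3  4  4  4  4
 9  0  1  1  2  3  4  4  4  4
dp[7][8] = 4. One LCS (by backtracking along matches): 7, 5, 8, 4.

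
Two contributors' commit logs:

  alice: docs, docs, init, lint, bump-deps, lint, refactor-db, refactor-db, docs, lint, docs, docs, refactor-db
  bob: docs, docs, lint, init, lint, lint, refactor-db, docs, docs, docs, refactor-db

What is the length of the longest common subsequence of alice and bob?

10

Match docs at alice[1]=bob[1]; then docs at alice[2]=bob[2]; then init at alice[3]=bob[4]; then lint at alice[4]=bob[5]; then lint at alice[6]=bob[6]; then refactor-db at alice[8]=bob[7]; then docs at alice[9]=bob[8]; then docs at alice[11]=bob[9]; then docs at alice[12]=bob[10]; then refactor-db at alice[13]=bob[11] — 10 commits in the same relative order in both, and the DP table's final entry dp[13][11] is also 10, so no common subsequence is longer.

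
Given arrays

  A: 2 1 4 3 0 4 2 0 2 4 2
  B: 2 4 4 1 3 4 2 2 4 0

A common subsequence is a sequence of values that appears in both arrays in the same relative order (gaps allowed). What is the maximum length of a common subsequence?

One common subsequence of length 7: 2 at A[1]=B[1], 1 at A[2]=B[4], 3 at A[4]=B[5], 4 at A[6]=B[6], 2 at A[7]=B[7], 2 at A[9]=B[8], 4 at A[10]=B[9]. Since dp[11][10] = 7, nothing longer is possible.

7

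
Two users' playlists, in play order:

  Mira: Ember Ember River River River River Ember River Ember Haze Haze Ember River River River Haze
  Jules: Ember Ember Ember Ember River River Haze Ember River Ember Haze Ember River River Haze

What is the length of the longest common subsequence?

Match Ember [1,3], Ember [2,4], River [3,5], River [4,6], Ember [7,8], River [8,9], Ember [9,10], Haze [11,11], Ember [12,12], River [14,13], River [15,14], Haze [16,15] — 12 songs in the same relative order in both. The LCS DP gives dp[16][15] = 12, so this is optimal.

12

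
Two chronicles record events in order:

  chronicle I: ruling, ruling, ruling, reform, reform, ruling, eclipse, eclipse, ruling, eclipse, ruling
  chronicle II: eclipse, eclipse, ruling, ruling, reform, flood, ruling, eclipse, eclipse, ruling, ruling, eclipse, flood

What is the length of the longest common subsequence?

One common subsequence of length 8: ruling at chronicle I[2]=chronicle II[3]; then ruling at chronicle I[3]=chronicle II[4]; then reform at chronicle I[4]=chronicle II[5]; then ruling at chronicle I[6]=chronicle II[7]; then eclipse at chronicle I[7]=chronicle II[8]; then eclipse at chronicle I[8]=chronicle II[9]; then ruling at chronicle I[9]=chronicle II[11]; then eclipse at chronicle I[10]=chronicle II[12]. Since dp[11][13] = 8, nothing longer is possible.

8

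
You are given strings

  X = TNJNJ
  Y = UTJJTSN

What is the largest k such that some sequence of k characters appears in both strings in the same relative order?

Match T (X #1, Y #2); then J (X #3, Y #4); then N (X #4, Y #7) — 3 characters in the same relative order in both. The LCS DP gives dp[5][7] = 3, so this is optimal.

3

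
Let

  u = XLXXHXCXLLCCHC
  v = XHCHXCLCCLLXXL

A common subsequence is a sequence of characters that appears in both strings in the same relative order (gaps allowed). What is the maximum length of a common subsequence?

7

Match X (u #1, v #1), H (u #5, v #4), X (u #6, v #5), C (u #7, v #6), L (u #10, v #7), C (u #11, v #8), C (u #12, v #9) — 7 characters in the same relative order in both. The LCS DP gives dp[14][14] = 7, so this is optimal.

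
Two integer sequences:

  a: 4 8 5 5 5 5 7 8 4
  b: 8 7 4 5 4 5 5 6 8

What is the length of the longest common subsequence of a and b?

Pick 4 [1,3], 5 [3,4], 5 [4,6], 5 [5,7], 8 [8,9]; all 5 values appear in both, in order. Since dp[9][9] = 5, nothing longer is possible.

5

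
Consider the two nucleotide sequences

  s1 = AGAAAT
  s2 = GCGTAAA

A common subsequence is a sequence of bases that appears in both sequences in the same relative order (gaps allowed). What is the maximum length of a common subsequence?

Let dp[i][j] be the LCS length of the first i bases of s1 and the first j bases of s2. dp[i][j] = dp[i-1][j-1]+1 when the i-th and j-th bases match, else max(dp[i-1][j], dp[i][j-1]).
    ·  G  C  G  T  A  A  A
 ·  0  0  0  0  0  0  0  0
 A  0  0  0  0  0  1  1  1
 G  0  1  1  1  1  1  1  1
 A  0  1  1  1  1  2  2  2
 A  0  1  1  1  1  2  3  3
 A  0  1  1  1  1  2  3  4
 T  0  1  1  1  2  2  3  4
dp[6][7] = 4. One LCS (by backtracking along matches): GAAA.

4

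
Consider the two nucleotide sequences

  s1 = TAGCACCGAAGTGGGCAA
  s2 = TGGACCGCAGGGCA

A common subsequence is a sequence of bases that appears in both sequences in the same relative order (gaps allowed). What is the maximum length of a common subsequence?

12

Pick T [1,1]; then G [3,3]; then A [5,4]; then C [6,5]; then C [7,6]; then G [8,7]; then A [10,9]; then G [13,10]; then G [14,11]; then G [15,12]; then C [16,13]; then A [18,14]; all 12 bases appear in both, in order, and the DP table's final entry dp[18][14] is also 12, so no common subsequence is longer.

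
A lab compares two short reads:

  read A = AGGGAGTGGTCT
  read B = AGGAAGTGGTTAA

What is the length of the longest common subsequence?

10

One common subsequence of length 10: A (read A #1, read B #1); then G (read A #2, read B #2); then G (read A #3, read B #3); then A (read A #5, read B #5); then G (read A #6, read B #6); then T (read A #7, read B #7); then G (read A #8, read B #8); then G (read A #9, read B #9); then T (read A #10, read B #10); then T (read A #12, read B #11). The LCS DP gives dp[12][13] = 10, so this is optimal.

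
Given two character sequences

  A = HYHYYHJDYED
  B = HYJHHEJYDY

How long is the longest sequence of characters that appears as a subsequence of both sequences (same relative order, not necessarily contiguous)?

7

Pick H at A[1]=B[1], Y at A[2]=B[2], H at A[3]=B[4], H at A[6]=B[5], J at A[7]=B[7], D at A[8]=B[9], Y at A[9]=B[10]; all 7 characters appear in both, in order. The LCS DP gives dp[11][10] = 7, so this is optimal.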